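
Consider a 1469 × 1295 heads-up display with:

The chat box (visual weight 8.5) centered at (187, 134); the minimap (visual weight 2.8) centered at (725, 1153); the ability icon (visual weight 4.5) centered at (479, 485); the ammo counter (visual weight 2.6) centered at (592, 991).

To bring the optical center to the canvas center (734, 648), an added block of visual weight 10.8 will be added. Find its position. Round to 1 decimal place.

New total weight: (8.5 + 2.8 + 4.5 + 2.6) + 10.8 = 29.2.
x: need Σw·x = 29.2·734 = 21432.8. Existing = 8.5·187 + 2.8·725 + 4.5·479 + 2.6·592 = 7314.2. Remainder 14118.6 / 10.8 ≈ 1307.28.
y: need Σw·y = 29.2·648 = 18921.6. Existing = 8.5·134 + 2.8·1153 + 4.5·485 + 2.6·991 = 9126.5. Remainder 9795.1 / 10.8 ≈ 906.95.

(1307.3, 907.0)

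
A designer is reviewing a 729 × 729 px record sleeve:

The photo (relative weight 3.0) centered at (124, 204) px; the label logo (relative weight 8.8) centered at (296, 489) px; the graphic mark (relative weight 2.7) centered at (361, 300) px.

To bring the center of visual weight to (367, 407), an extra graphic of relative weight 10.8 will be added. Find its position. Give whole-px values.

(494, 423)

With the extra graphic, Σw becomes 3.0 + 8.8 + 2.7 + 10.8 = 25.3.
x: target moment 25.3×367 = 9285.1; current 3.0·124 + 8.8·296 + 2.7·361 = 3951.5; the extra graphic supplies 5333.6, so x = 5333.6/10.8 ≈ 493.85.
y: target moment 25.3×407 = 10297.1; current 3.0·204 + 8.8·489 + 2.7·300 = 5725.2; the extra graphic supplies 4571.9, so y = 4571.9/10.8 ≈ 423.32.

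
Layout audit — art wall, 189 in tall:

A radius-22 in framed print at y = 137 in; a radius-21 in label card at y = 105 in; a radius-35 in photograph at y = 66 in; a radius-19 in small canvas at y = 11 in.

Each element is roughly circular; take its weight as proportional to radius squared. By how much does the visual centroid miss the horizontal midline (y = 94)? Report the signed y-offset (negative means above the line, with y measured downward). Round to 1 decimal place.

r² weights: framed print 22² = 484, label card 21² = 441, photograph 35² = 1225, small canvas 19² = 361. Total = 2511.
Σw·y = 484·137 + 441·105 + 1225·66 + 361·11 = 197434, so ȳ = 197434/2511 ≈ 78.63.
Against y = 94, that's 78.63 − 94 = -15.37.

≈ -15.4 in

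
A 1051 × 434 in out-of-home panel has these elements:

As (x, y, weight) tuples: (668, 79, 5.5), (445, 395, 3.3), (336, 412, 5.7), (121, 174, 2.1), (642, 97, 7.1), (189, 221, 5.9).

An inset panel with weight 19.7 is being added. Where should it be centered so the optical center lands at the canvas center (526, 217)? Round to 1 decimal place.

(657.2, 215.9)

With the inset panel, Σw becomes 5.5 + 3.3 + 5.7 + 2.1 + 7.1 + 5.9 + 19.7 = 49.3.
Along x: (12985.1 + 19.7·x) / 49.3 = 526 (existing moment 5.5·668 + 3.3·445 + 5.7·336 + 2.1·121 + 7.1·642 + 5.9·189 = 12985.1) ⇒ x = (25931.8 − 12985.1) / 19.7 ≈ 657.19.
Along y: (6444.4 + 19.7·y) / 49.3 = 217 (existing moment 5.5·79 + 3.3·395 + 5.7·412 + 2.1·174 + 7.1·97 + 5.9·221 = 6444.4) ⇒ y = (10698.1 − 6444.4) / 19.7 ≈ 215.92.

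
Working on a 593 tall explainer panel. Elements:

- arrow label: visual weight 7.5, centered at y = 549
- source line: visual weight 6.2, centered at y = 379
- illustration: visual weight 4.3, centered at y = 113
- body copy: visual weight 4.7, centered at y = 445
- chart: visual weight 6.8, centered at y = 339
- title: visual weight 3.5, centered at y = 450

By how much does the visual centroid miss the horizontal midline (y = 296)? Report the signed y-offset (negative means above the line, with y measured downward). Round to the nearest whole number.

≈ 96

Weights sum to 7.5 + 6.2 + 4.3 + 4.7 + 6.8 + 3.5 = 33.0.
y: moment 12924.9 / weight 33.0 ≈ 391.66
Difference: 391.66 − 296 ≈ 95.66.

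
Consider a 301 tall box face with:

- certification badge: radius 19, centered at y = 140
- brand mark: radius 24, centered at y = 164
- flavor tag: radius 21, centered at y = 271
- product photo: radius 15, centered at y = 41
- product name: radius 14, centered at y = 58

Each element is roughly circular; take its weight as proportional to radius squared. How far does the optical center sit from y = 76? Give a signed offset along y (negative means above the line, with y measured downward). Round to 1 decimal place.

≈ 82.5

r² weights: certification badge 19² = 361, brand mark 24² = 576, flavor tag 21² = 441, product photo 15² = 225, product name 14² = 196. Total = 1799.
y: (361·140 + 576·164 + 441·271 + 225·41 + 196·58) / 1799 = 285108 / 1799 ≈ 158.48
Against y = 76, that's 158.48 − 76 = 82.48.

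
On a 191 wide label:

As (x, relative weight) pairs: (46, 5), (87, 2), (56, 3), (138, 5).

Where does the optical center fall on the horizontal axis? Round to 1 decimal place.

Total weight = 5 + 2 + 3 + 5 = 15.
x-moment: 5·46 + 2·87 + 3·56 + 5·138 = 1262; centroid 1262/15 ≈ 84.13.

x ≈ 84.1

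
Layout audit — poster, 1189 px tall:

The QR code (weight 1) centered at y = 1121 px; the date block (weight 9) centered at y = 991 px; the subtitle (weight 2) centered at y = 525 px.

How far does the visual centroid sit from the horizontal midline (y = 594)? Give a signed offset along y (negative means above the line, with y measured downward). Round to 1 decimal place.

≈ 330.2 px

Total weight = 1 + 9 + 2 = 12.
y: (1·1121 + 9·991 + 2·525) / 12 = 11090 / 12 ≈ 924.17
Offset from y = 594: 924.17 − 594 ≈ 330.17.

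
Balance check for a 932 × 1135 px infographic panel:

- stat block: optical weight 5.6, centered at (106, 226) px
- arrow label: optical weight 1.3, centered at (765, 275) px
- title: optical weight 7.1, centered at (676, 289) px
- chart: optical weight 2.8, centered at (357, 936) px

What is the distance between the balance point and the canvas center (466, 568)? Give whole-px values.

Σw = 5.6 + 1.3 + 7.1 + 2.8 = 16.8.
x: (5.6·106 + 1.3·765 + 7.1·676 + 2.8·357) / 16.8 = 7387.3 / 16.8 ≈ 439.72
y: (5.6·226 + 1.3·275 + 7.1·289 + 2.8·936) / 16.8 = 6295.8 / 16.8 ≈ 374.75
From (466, 568): dx = -26.28, dy = -193.25, so the distance is √(dx²+dy²) ≈ 195.03.

≈ 195 px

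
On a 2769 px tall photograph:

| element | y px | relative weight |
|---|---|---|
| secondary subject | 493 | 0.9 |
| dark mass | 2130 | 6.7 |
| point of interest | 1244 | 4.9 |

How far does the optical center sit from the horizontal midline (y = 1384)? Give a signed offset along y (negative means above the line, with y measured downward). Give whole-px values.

≈ 281 px

Total weight = 0.9 + 6.7 + 4.9 = 12.5.
y-moment: 0.9·493 + 6.7·2130 + 4.9·1244 = 20810.3; centroid 20810.3/12.5 ≈ 1664.82.
Against y = 1384, that's 1664.82 − 1384 = 280.82.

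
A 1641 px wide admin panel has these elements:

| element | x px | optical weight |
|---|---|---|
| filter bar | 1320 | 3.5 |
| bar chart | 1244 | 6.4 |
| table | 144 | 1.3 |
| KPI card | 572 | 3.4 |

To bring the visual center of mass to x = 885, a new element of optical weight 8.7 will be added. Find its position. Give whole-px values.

x ≈ 679

With the new element, Σw becomes 3.5 + 6.4 + 1.3 + 3.4 + 8.7 = 23.3.
x: target moment 23.3×885 = 20620.5; current 3.5·1320 + 6.4·1244 + 1.3·144 + 3.4·572 = 14713.6; the new element supplies 5906.9, so x = 5906.9/8.7 ≈ 678.95.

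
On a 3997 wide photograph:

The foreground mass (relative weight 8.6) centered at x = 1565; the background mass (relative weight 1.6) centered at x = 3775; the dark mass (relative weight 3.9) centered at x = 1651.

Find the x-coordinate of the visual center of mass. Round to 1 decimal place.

Σw = 8.6 + 1.6 + 3.9 = 14.1.
Σw·x = 8.6·1565 + 1.6·3775 + 3.9·1651 = 25937.9, so x̄ = 25937.9/14.1 ≈ 1839.57.

x ≈ 1839.6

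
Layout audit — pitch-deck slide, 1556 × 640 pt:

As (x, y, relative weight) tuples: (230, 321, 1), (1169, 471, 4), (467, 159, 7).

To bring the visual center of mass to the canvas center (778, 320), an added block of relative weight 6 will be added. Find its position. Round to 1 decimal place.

With the added block, Σw becomes 1 + 4 + 7 + 6 = 18.
Along x: (8175 + 6·x) / 18 = 778 (existing moment 1·230 + 4·1169 + 7·467 = 8175) ⇒ x = (14004 − 8175) / 6 ≈ 971.50.
Along y: (3318 + 6·y) / 18 = 320 (existing moment 1·321 + 4·471 + 7·159 = 3318) ⇒ y = (5760 − 3318) / 6 ≈ 407.00.

(971.5, 407.0)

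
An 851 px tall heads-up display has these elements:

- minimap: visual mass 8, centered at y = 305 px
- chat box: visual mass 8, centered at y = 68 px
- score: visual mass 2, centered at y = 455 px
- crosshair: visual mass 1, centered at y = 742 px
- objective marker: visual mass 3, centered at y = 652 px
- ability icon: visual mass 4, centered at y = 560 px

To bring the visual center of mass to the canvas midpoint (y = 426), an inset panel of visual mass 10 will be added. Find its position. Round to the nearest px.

With the inset panel, Σw becomes 8 + 8 + 2 + 1 + 3 + 4 + 10 = 36.
Along y: (8832 + 10·y) / 36 = 426 (existing moment 8·305 + 8·68 + 2·455 + 1·742 + 3·652 + 4·560 = 8832) ⇒ y = (15336 − 8832) / 10 ≈ 650.40.

y ≈ 650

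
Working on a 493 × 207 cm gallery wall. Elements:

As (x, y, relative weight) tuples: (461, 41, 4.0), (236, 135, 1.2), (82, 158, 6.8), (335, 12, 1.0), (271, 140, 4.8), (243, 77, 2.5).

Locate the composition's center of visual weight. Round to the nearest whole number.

(243, 112)

Weights sum to 4.0 + 1.2 + 6.8 + 1.0 + 4.8 + 2.5 = 20.3.
x: (4.0·461 + 1.2·236 + 6.8·82 + 1.0·335 + 4.8·271 + 2.5·243) / 20.3 = 4928.1 / 20.3 ≈ 242.76
y: (4.0·41 + 1.2·135 + 6.8·158 + 1.0·12 + 4.8·140 + 2.5·77) / 20.3 = 2276.9 / 20.3 ≈ 112.16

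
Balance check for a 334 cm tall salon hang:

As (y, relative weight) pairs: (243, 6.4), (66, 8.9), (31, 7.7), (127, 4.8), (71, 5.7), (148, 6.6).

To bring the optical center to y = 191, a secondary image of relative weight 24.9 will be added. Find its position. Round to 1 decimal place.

New total weight: (6.4 + 8.9 + 7.7 + 4.8 + 5.7 + 6.6) + 24.9 = 65.0.
y: target moment 65.0×191 = 12415.0; current 6.4·243 + 8.9·66 + 7.7·31 + 4.8·127 + 5.7·71 + 6.6·148 = 4372.4; the secondary image supplies 8042.6, so y = 8042.6/24.9 ≈ 323.00.

y ≈ 323.0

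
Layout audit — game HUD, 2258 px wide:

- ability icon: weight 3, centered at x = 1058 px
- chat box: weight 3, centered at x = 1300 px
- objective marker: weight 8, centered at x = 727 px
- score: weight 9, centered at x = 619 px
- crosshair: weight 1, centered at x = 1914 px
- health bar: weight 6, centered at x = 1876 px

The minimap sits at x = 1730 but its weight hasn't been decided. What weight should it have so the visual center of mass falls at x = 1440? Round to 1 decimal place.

w ≈ 39.9

Known weights sum to 3 + 3 + 8 + 9 + 1 + 6 = 30; their moment is 3·1058 + 3·1300 + 8·727 + 9·619 + 1·1914 + 6·1876 = 31631.
Set Σw·x/Σw = 1440: (31631 + 1730w) = 1440·(30 + w).
So w = (1440·30 − 31631)/(1730 − 1440) = 11569/290 ≈ 39.89.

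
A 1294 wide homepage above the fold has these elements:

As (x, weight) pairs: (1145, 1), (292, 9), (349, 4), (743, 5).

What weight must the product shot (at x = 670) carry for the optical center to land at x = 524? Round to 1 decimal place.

Fixed elements: Σw = 1 + 9 + 4 + 5 = 19, Σw·x = 1·1145 + 9·292 + 4·349 + 5·743 = 8884.
Balance at x = 524 requires (8884 + w·670) / (19 + w) = 524.
Rearranging, w·(670 − 524) = 524·19 − 8884 = 1072, so w ≈ 1072/146 = 7.34.

w ≈ 7.3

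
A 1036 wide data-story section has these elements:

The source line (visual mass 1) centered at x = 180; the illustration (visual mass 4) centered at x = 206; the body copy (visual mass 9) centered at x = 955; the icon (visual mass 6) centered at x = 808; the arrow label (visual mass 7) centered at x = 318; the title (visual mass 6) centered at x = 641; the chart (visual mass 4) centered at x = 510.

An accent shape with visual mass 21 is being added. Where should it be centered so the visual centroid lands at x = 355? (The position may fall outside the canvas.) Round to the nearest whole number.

x ≈ -94

New total weight: (1 + 4 + 9 + 6 + 7 + 6 + 4) + 21 = 58.
Along x: (22559 + 21·x) / 58 = 355 (existing moment 1·180 + 4·206 + 9·955 + 6·808 + 7·318 + 6·641 + 4·510 = 22559) ⇒ x = (20590 − 22559) / 21 ≈ -93.76.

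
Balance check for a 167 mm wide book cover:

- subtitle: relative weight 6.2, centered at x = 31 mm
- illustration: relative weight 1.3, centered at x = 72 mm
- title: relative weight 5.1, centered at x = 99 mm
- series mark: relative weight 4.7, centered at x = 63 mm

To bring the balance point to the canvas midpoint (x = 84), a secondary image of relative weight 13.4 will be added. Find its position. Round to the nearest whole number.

New total weight: (6.2 + 1.3 + 5.1 + 4.7) + 13.4 = 30.7.
Along x: (1086.8 + 13.4·x) / 30.7 = 84 (existing moment 6.2·31 + 1.3·72 + 5.1·99 + 4.7·63 = 1086.8) ⇒ x = (2578.8 − 1086.8) / 13.4 ≈ 111.34.

x ≈ 111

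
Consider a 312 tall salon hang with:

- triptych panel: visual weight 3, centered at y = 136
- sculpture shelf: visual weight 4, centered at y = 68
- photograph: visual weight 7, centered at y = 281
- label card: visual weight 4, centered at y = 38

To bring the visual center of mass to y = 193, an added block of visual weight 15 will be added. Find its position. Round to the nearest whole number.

With the added block, Σw becomes 3 + 4 + 7 + 4 + 15 = 33.
Along y: (2799 + 15·y) / 33 = 193 (existing moment 3·136 + 4·68 + 7·281 + 4·38 = 2799) ⇒ y = (6369 − 2799) / 15 ≈ 238.00.

y ≈ 238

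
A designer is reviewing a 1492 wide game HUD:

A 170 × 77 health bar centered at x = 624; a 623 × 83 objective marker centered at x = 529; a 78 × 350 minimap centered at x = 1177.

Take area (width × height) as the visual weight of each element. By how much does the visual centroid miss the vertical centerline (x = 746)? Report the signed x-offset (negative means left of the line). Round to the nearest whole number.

≈ -11

Areas → weights: health bar 170·77 = 13090, objective marker 623·83 = 51709, minimap 78·350 = 27300; Σw = 92099.
x: (13090·624 + 51709·529 + 27300·1177) / 92099 = 67654321 / 92099 ≈ 734.58
Difference: 734.58 − 746 ≈ -11.42.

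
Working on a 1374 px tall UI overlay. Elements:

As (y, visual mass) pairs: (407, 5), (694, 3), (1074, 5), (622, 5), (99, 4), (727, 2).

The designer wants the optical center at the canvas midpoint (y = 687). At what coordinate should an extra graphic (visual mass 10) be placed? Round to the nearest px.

After adding the extra graphic, total weight = 5 + 3 + 5 + 5 + 4 + 2 + 10 = 34.
y: target moment 34×687 = 23358; current 5·407 + 3·694 + 5·1074 + 5·622 + 4·99 + 2·727 = 14447; the extra graphic supplies 8911, so y = 8911/10 ≈ 891.10.

y ≈ 891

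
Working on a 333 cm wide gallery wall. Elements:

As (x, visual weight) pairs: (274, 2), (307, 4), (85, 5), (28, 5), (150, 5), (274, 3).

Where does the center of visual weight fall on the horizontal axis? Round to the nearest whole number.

Total weight = 2 + 4 + 5 + 5 + 5 + 3 = 24.
Σw·x = 2·274 + 4·307 + 5·85 + 5·28 + 5·150 + 3·274 = 3913, so x̄ = 3913/24 ≈ 163.04.

x ≈ 163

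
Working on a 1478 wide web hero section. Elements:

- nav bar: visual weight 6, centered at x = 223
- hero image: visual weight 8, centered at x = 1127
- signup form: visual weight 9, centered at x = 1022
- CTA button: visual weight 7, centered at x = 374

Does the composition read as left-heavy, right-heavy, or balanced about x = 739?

balanced

Total weight = 6 + 8 + 9 + 7 = 30.
x: (6·223 + 8·1127 + 9·1022 + 7·374) / 30 = 22170 / 30 ≈ 739.00
That equals the midline 739 — balanced.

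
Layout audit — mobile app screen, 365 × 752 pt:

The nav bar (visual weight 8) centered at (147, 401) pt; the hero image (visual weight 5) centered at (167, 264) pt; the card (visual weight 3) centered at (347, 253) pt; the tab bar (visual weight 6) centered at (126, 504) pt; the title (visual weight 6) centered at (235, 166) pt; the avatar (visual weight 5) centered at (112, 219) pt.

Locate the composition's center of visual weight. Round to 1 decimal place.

Σw = 8 + 5 + 3 + 6 + 6 + 5 = 33.
Σw·x = 5778; x̄ = 5778/33 ≈ 175.09.
y: moment 10402 / weight 33 ≈ 315.21

(175.1, 315.2)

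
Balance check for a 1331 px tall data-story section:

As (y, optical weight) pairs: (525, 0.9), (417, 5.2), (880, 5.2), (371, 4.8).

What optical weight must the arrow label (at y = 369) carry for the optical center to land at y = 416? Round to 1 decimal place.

w ≈ 48.9

Existing Σw = 16.1 (0.9 + 5.2 + 5.2 + 4.8); existing moment 0.9·525 + 5.2·417 + 5.2·880 + 4.8·371 = 8997.7.
Set Σw·y/Σw = 416: (8997.7 + 369w) = 416·(16.1 + w).
So w = (416·16.1 − 8997.7)/(369 − 416) = -2300.1/-47 ≈ 48.94.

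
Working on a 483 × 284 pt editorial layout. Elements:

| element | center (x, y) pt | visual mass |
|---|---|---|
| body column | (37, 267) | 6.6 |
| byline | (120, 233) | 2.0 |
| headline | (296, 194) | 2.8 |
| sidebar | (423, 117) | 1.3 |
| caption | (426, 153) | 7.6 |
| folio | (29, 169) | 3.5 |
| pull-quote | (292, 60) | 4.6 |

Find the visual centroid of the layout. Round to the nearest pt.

Σw = 6.6 + 2.0 + 2.8 + 1.3 + 7.6 + 3.5 + 4.6 = 28.4.
x: moment 6545.2 / weight 28.4 ≈ 230.46
Σw·y = 4953.8; ȳ = 4953.8/28.4 ≈ 174.43.

(230, 174)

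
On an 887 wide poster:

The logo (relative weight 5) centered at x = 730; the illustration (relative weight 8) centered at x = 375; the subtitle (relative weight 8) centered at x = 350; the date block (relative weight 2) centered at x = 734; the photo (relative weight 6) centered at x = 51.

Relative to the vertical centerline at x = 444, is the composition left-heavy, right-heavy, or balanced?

left-heavy

Σw = 5 + 8 + 8 + 2 + 6 = 29.
x: (5·730 + 8·375 + 8·350 + 2·734 + 6·51) / 29 = 11224 / 29 ≈ 387.03
387.0 lies left of the midline 444, so the layout is left-heavy.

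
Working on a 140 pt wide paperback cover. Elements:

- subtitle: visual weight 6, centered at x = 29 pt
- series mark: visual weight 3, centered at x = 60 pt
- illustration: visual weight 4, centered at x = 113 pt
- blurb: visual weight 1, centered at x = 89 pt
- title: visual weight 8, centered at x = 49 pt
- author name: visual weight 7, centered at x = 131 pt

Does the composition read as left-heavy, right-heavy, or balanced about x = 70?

right-heavy

Total weight = 6 + 3 + 4 + 1 + 8 + 7 = 29.
x: moment 2204 / weight 29 ≈ 76.00
Since 76.0 is right of 70, the composition reads right-heavy.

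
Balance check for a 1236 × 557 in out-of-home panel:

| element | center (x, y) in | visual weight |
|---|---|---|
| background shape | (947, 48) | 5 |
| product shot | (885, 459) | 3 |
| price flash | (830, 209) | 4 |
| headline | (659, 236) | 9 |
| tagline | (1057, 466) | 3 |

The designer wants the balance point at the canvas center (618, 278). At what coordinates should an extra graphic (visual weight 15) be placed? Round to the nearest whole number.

(286, 324)

After adding the extra graphic, total weight = 5 + 3 + 4 + 9 + 3 + 15 = 39.
Along x: (19812 + 15·x) / 39 = 618 (existing moment 5·947 + 3·885 + 4·830 + 9·659 + 3·1057 = 19812) ⇒ x = (24102 − 19812) / 15 ≈ 286.00.
Along y: (5975 + 15·y) / 39 = 278 (existing moment 5·48 + 3·459 + 4·209 + 9·236 + 3·466 = 5975) ⇒ y = (10842 − 5975) / 15 ≈ 324.47.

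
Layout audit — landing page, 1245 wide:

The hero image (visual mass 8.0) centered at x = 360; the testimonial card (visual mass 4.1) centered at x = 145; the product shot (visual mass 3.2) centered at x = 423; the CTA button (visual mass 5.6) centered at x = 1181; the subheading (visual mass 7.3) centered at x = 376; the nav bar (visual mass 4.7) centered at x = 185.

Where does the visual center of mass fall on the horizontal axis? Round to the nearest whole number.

x ≈ 458

Weights sum to 8.0 + 4.1 + 3.2 + 5.6 + 7.3 + 4.7 = 32.9.
Σw·x = 8.0·360 + 4.1·145 + 3.2·423 + 5.6·1181 + 7.3·376 + 4.7·185 = 15056.0, so x̄ = 15056.0/32.9 ≈ 457.63.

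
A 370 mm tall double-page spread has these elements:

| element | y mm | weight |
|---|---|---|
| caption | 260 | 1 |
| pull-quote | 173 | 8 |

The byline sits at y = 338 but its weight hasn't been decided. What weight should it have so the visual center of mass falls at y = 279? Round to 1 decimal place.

Known weights sum to 1 + 8 = 9; their moment is 1·260 + 8·173 = 1644.
For the centroid to hit 279: (1644 + w·338) / (9 + w) = 279.
Solving: w = (279·9 − 1644) / (338 − 279) = 867 / 59 ≈ 14.69.

w ≈ 14.7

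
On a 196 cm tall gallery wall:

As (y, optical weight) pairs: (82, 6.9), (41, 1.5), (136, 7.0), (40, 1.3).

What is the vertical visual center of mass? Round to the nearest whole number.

Total weight = 6.9 + 1.5 + 7.0 + 1.3 = 16.7.
y: (6.9·82 + 1.5·41 + 7.0·136 + 1.3·40) / 16.7 = 1631.3 / 16.7 ≈ 97.68

y ≈ 98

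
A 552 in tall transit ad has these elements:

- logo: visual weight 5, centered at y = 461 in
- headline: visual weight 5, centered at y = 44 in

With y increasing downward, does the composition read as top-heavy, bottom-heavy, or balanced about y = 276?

top-heavy

Total weight = 5 + 5 = 10.
Σw·y = 5·461 + 5·44 = 2525, so ȳ = 2525/10 ≈ 252.50.
252.5 vs midline 276 → top-heavy.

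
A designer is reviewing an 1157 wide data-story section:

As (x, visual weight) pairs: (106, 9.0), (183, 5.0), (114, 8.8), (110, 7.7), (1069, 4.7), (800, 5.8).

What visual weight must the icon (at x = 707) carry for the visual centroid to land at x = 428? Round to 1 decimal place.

Fixed elements: Σw = 9.0 + 5.0 + 8.8 + 7.7 + 4.7 + 5.8 = 41.0, Σw·x = 9.0·106 + 5.0·183 + 8.8·114 + 7.7·110 + 4.7·1069 + 5.8·800 = 13383.5.
Balance at x = 428 requires (13383.5 + w·707) / (41.0 + w) = 428.
Rearranging, w·(707 − 428) = 428·41.0 − 13383.5 = 4164.5, so w ≈ 4164.5/279 = 14.93.

w ≈ 14.9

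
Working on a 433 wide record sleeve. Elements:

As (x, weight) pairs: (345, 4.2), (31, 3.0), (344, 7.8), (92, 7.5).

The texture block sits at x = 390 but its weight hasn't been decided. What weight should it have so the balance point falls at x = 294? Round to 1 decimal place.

Fixed elements: Σw = 4.2 + 3.0 + 7.8 + 7.5 = 22.5, Σw·x = 4.2·345 + 3.0·31 + 7.8·344 + 7.5·92 = 4915.2.
Balance at x = 294 requires (4915.2 + w·390) / (22.5 + w) = 294.
Solving: w = (294·22.5 − 4915.2) / (390 − 294) = 1699.8 / 96 ≈ 17.71.

w ≈ 17.7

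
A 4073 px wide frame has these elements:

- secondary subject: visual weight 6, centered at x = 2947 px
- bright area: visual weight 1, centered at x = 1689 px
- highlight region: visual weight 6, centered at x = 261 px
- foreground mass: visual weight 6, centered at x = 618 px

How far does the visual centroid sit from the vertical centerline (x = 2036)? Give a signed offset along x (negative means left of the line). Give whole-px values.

Total weight = 6 + 1 + 6 + 6 = 19.
x-moment: 6·2947 + 1·1689 + 6·261 + 6·618 = 24645; centroid 24645/19 ≈ 1297.11.
Offset from x = 2036: 1297.11 − 2036 ≈ -738.89.

≈ -739 px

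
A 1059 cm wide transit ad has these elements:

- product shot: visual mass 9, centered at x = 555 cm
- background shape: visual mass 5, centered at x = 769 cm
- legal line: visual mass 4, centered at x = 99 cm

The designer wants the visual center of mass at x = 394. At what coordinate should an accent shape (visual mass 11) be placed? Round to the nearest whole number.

With the accent shape, Σw becomes 9 + 5 + 4 + 11 = 29.
Along x: (9236 + 11·x) / 29 = 394 (existing moment 9·555 + 5·769 + 4·99 = 9236) ⇒ x = (11426 − 9236) / 11 ≈ 199.09.

x ≈ 199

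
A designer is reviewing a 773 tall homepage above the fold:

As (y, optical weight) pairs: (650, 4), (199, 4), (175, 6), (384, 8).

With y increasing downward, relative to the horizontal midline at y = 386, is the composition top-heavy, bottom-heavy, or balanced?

Σw = 4 + 4 + 6 + 8 = 22.
Σw·y = 4·650 + 4·199 + 6·175 + 8·384 = 7518, so ȳ = 7518/22 ≈ 341.73.
341.7 lies above (smaller y than) the midline 386, so the layout is top-heavy.

top-heavy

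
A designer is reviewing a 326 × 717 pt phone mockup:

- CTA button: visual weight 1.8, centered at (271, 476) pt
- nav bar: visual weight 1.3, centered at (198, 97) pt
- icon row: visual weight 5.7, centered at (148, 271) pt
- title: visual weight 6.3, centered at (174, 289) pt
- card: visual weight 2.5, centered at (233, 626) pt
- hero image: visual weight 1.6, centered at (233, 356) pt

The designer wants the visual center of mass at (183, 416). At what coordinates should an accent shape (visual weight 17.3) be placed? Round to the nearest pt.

(176, 503)

With the accent shape, Σw becomes 1.8 + 1.3 + 5.7 + 6.3 + 2.5 + 1.6 + 17.3 = 36.5.
Along x: (3640.3 + 17.3·x) / 36.5 = 183 (existing moment 1.8·271 + 1.3·198 + 5.7·148 + 6.3·174 + 2.5·233 + 1.6·233 = 3640.3) ⇒ x = (6679.5 − 3640.3) / 17.3 ≈ 175.68.
Along y: (6482.9 + 17.3·y) / 36.5 = 416 (existing moment 1.8·476 + 1.3·97 + 5.7·271 + 6.3·289 + 2.5·626 + 1.6·356 = 6482.9) ⇒ y = (15184.0 − 6482.9) / 17.3 ≈ 502.95.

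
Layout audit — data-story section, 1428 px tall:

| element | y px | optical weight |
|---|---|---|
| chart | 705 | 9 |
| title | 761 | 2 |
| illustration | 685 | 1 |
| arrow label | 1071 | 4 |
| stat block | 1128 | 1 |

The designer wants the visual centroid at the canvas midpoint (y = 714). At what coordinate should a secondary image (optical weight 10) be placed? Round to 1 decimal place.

With the secondary image, Σw becomes 9 + 2 + 1 + 4 + 1 + 10 = 27.
Along y: (13964 + 10·y) / 27 = 714 (existing moment 9·705 + 2·761 + 1·685 + 4·1071 + 1·1128 = 13964) ⇒ y = (19278 − 13964) / 10 ≈ 531.40.

y ≈ 531.4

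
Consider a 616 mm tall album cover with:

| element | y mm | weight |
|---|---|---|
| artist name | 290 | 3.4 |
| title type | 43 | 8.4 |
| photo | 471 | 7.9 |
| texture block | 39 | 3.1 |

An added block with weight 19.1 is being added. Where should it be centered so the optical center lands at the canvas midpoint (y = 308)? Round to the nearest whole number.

y ≈ 404

New total weight: (3.4 + 8.4 + 7.9 + 3.1) + 19.1 = 41.9.
y: need Σw·y = 41.9·308 = 12905.2. Existing = 3.4·290 + 8.4·43 + 7.9·471 + 3.1·39 = 5189.0. Remainder 7716.2 / 19.1 ≈ 403.99.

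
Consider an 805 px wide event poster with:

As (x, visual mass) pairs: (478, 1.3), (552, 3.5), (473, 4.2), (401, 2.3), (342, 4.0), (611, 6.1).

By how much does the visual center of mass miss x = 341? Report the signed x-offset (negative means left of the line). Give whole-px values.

Weights sum to 1.3 + 3.5 + 4.2 + 2.3 + 4.0 + 6.1 = 21.4.
x-moment: 1.3·478 + 3.5·552 + 4.2·473 + 2.3·401 + 4.0·342 + 6.1·611 = 10557.4; centroid 10557.4/21.4 ≈ 493.34.
Offset from x = 341: 493.34 − 341 ≈ 152.34.

≈ 152 px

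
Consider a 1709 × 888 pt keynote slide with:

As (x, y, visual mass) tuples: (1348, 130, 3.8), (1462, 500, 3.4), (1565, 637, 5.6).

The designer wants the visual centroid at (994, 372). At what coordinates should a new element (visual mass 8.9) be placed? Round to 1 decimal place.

New total weight: (3.8 + 3.4 + 5.6) + 8.9 = 21.7.
x: need Σw·x = 21.7·994 = 21569.8. Existing = 3.8·1348 + 3.4·1462 + 5.6·1565 = 18857.2. Remainder 2712.6 / 8.9 ≈ 304.79.
y: need Σw·y = 21.7·372 = 8072.4. Existing = 3.8·130 + 3.4·500 + 5.6·637 = 5761.2. Remainder 2311.2 / 8.9 ≈ 259.69.

(304.8, 259.7)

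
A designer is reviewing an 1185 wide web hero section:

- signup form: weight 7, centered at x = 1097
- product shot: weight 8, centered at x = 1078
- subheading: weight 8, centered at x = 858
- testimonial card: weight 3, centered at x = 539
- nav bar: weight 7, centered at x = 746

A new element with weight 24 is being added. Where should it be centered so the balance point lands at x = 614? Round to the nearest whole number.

x ≈ 208

After adding the new element, total weight = 7 + 8 + 8 + 3 + 7 + 24 = 57.
x: target moment 57×614 = 34998; current 7·1097 + 8·1078 + 8·858 + 3·539 + 7·746 = 30006; the new element supplies 4992, so x = 4992/24 ≈ 208.00.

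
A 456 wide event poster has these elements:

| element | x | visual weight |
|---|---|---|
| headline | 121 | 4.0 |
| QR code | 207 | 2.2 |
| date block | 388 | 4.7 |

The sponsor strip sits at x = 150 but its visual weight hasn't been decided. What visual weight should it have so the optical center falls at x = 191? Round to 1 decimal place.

w ≈ 16.6

Fixed elements: Σw = 4.0 + 2.2 + 4.7 = 10.9, Σw·x = 4.0·121 + 2.2·207 + 4.7·388 = 2763.0.
Balance at x = 191 requires (2763.0 + w·150) / (10.9 + w) = 191.
So w = (191·10.9 − 2763.0)/(150 − 191) = -681.1/-41 ≈ 16.61.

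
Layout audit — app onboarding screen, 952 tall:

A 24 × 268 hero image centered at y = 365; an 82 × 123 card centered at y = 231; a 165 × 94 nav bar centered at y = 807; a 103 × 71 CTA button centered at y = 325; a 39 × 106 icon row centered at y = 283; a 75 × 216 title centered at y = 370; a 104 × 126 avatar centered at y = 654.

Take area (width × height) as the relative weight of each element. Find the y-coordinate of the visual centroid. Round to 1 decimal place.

y ≈ 485.1

Taking area as weight: hero image 24·268 = 6432, card 82·123 = 10086, nav bar 165·94 = 15510, CTA button 103·71 = 7313, icon row 39·106 = 4134, title 75·216 = 16200, avatar 104·126 = 13104. Sum 72779.
y-moment: 6432·365 + 10086·231 + 15510·807 + 7313·325 + 4134·283 + 16200·370 + 13104·654 = 35304779; centroid 35304779/72779 ≈ 485.10.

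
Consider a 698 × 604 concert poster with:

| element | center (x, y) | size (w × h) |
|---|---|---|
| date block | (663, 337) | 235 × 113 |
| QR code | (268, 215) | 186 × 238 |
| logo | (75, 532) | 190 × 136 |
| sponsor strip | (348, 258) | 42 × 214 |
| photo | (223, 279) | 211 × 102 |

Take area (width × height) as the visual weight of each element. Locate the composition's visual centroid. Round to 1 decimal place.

Areas: date block 235·113 = 26555, QR code 186·238 = 44268, logo 190·136 = 25840, sponsor strip 42·214 = 8988, photo 211·102 = 21522. Total weight = 127173.
x: (26555·663 + 44268·268 + 25840·75 + 8988·348 + 21522·223) / 127173 = 39335019 / 127173 ≈ 309.30
y: (26555·337 + 44268·215 + 25840·532 + 8988·258 + 21522·279) / 127173 = 40537077 / 127173 ≈ 318.76

(309.3, 318.8)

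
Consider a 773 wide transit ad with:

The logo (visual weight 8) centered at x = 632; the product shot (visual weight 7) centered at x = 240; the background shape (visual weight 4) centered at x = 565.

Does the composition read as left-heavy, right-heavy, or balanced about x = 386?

Total weight = 8 + 7 + 4 = 19.
x-moment: 8·632 + 7·240 + 4·565 = 8996; centroid 8996/19 ≈ 473.47.
Since 473.5 is right of 386, the composition reads right-heavy.

right-heavy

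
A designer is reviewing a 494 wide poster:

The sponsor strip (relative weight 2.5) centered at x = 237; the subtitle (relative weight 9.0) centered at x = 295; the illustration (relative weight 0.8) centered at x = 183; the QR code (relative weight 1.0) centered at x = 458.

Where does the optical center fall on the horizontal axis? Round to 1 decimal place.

Σw = 2.5 + 9.0 + 0.8 + 1.0 = 13.3.
Σw·x = 2.5·237 + 9.0·295 + 0.8·183 + 1.0·458 = 3851.9, so x̄ = 3851.9/13.3 ≈ 289.62.

x ≈ 289.6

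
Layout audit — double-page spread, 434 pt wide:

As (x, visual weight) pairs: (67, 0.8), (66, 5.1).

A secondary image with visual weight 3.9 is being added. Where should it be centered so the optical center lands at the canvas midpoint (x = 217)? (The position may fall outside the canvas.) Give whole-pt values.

x ≈ 445

New total weight: (0.8 + 5.1) + 3.9 = 9.8.
x: need Σw·x = 9.8·217 = 2126.6. Existing = 0.8·67 + 5.1·66 = 390.2. Remainder 1736.4 / 3.9 ≈ 445.23.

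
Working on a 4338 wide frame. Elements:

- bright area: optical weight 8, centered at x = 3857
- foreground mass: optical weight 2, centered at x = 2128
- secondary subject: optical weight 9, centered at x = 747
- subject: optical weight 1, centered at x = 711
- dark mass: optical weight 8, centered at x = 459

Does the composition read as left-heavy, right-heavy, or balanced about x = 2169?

Total weight = 8 + 2 + 9 + 1 + 8 = 28.
x: (8·3857 + 2·2128 + 9·747 + 1·711 + 8·459) / 28 = 46218 / 28 ≈ 1650.64
1650.6 vs midline 2169 → left-heavy.

left-heavy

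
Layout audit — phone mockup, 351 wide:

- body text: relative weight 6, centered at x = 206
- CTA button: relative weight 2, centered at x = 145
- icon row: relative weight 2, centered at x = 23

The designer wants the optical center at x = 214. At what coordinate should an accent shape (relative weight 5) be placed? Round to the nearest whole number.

With the accent shape, Σw becomes 6 + 2 + 2 + 5 = 15.
Along x: (1572 + 5·x) / 15 = 214 (existing moment 6·206 + 2·145 + 2·23 = 1572) ⇒ x = (3210 − 1572) / 5 ≈ 327.60.

x ≈ 328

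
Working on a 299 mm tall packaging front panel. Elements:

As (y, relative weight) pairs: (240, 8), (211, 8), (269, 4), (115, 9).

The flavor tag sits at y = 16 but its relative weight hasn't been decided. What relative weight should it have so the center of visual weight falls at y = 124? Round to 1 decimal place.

w ≈ 19.7

Known weights sum to 8 + 8 + 4 + 9 = 29; their moment is 8·240 + 8·211 + 4·269 + 9·115 = 5719.
Balance at y = 124 requires (5719 + w·16) / (29 + w) = 124.
Solving: w = (124·29 − 5719) / (16 − 124) = -2123 / -108 ≈ 19.66.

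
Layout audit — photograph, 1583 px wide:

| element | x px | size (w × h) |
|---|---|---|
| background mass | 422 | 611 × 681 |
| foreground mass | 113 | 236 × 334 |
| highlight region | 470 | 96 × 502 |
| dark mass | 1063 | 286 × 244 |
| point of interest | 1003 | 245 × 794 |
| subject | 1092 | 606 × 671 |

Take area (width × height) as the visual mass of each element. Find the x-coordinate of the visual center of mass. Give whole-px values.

Taking area as weight: background mass 611·681 = 416091, foreground mass 236·334 = 78824, highlight region 96·502 = 48192, dark mass 286·244 = 69784, point of interest 245·794 = 194530, subject 606·671 = 406626. Sum 1214047.
x: (416091·422 + 78824·113 + 48192·470 + 69784·1063 + 194530·1003 + 406626·1092) / 1214047 = 920477328 / 1214047 ≈ 758.19

x ≈ 758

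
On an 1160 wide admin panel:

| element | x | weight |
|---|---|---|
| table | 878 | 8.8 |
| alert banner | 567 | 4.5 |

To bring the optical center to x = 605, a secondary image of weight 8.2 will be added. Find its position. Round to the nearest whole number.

x ≈ 333

With the secondary image, Σw becomes 8.8 + 4.5 + 8.2 = 21.5.
x: target moment 21.5×605 = 13007.5; current 8.8·878 + 4.5·567 = 10277.9; the secondary image supplies 2729.6, so x = 2729.6/8.2 ≈ 332.88.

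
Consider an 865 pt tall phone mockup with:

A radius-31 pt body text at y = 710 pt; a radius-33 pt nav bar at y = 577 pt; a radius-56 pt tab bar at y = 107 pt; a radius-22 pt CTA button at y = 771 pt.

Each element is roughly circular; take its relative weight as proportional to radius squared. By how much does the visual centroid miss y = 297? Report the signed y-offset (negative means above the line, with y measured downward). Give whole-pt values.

r² weights: body text 31² = 961, nav bar 33² = 1089, tab bar 56² = 3136, CTA button 22² = 484. Total = 5670.
Σw·y = 961·710 + 1089·577 + 3136·107 + 484·771 = 2019379, so ȳ = 2019379/5670 ≈ 356.15.
Against y = 297, that's 356.15 − 297 = 59.15.

≈ 59 pt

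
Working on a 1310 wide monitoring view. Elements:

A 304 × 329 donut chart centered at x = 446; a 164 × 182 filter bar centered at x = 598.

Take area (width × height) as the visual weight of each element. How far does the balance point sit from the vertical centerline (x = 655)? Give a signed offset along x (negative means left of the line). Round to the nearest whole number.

≈ -174

Taking area as weight: donut chart 304·329 = 100016, filter bar 164·182 = 29848. Sum 129864.
x: (100016·446 + 29848·598) / 129864 = 62456240 / 129864 ≈ 480.94
Offset from x = 655: 480.94 − 655 ≈ -174.06.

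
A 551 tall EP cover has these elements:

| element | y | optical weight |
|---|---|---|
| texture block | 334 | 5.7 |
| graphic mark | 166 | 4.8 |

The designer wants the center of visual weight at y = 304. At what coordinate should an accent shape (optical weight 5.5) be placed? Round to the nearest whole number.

With the accent shape, Σw becomes 5.7 + 4.8 + 5.5 = 16.0.
Along y: (2700.6 + 5.5·y) / 16.0 = 304 (existing moment 5.7·334 + 4.8·166 = 2700.6) ⇒ y = (4864.0 − 2700.6) / 5.5 ≈ 393.35.

y ≈ 393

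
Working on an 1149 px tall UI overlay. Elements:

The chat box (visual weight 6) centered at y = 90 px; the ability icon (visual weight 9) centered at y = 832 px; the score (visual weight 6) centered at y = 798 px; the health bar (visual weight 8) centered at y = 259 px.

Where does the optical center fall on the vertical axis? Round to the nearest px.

Total weight = 6 + 9 + 6 + 8 = 29.
y: (6·90 + 9·832 + 6·798 + 8·259) / 29 = 14888 / 29 ≈ 513.38

y ≈ 513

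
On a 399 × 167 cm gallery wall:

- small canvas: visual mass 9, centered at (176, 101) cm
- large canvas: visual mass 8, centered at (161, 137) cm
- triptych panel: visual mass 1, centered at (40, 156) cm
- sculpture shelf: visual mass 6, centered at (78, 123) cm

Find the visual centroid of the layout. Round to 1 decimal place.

Weights sum to 9 + 8 + 1 + 6 = 24.
x: (9·176 + 8·161 + 1·40 + 6·78) / 24 = 3380 / 24 ≈ 140.83
y: (9·101 + 8·137 + 1·156 + 6·123) / 24 = 2899 / 24 ≈ 120.79

(140.8, 120.8)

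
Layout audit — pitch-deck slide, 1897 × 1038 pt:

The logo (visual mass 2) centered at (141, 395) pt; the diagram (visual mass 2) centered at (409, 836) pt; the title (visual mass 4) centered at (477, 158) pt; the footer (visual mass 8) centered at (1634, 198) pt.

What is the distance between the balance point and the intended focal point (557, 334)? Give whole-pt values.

≈ 450 pt

Total weight = 2 + 2 + 4 + 8 = 16.
x: (2·141 + 2·409 + 4·477 + 8·1634) / 16 = 16080 / 16 ≈ 1005.00
y: (2·395 + 2·836 + 4·158 + 8·198) / 16 = 4678 / 16 ≈ 292.38
Offset from (557, 334): Δx ≈ 448.00, Δy ≈ -41.62; distance = √(Δx² + Δy²) ≈ 449.93.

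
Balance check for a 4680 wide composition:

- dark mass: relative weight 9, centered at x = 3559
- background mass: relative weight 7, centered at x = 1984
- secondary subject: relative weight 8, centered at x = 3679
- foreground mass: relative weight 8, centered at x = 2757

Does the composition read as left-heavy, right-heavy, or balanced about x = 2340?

right-heavy

Total weight = 9 + 7 + 8 + 8 = 32.
Σw·x = 9·3559 + 7·1984 + 8·3679 + 8·2757 = 97407, so x̄ = 97407/32 ≈ 3043.97.
3044.0 vs midline 2340 → right-heavy.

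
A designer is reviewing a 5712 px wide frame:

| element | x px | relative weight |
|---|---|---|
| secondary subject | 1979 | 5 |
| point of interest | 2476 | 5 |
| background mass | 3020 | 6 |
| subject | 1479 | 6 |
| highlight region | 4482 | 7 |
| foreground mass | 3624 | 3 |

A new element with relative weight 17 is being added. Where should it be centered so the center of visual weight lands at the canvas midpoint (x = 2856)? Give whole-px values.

x ≈ 2849

New total weight: (5 + 5 + 6 + 6 + 7 + 3) + 17 = 49.
x: target moment 49×2856 = 139944; current 5·1979 + 5·2476 + 6·3020 + 6·1479 + 7·4482 + 3·3624 = 91515; the new element supplies 48429, so x = 48429/17 ≈ 2848.76.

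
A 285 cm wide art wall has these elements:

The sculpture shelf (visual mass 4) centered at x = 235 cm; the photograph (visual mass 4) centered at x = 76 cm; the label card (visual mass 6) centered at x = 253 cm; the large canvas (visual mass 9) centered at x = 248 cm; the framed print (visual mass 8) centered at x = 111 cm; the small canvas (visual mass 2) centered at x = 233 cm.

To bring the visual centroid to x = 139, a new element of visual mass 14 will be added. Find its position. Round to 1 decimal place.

After adding the new element, total weight = 4 + 4 + 6 + 9 + 8 + 2 + 14 = 47.
Along x: (6348 + 14·x) / 47 = 139 (existing moment 4·235 + 4·76 + 6·253 + 9·248 + 8·111 + 2·233 = 6348) ⇒ x = (6533 − 6348) / 14 ≈ 13.21.

x ≈ 13.2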